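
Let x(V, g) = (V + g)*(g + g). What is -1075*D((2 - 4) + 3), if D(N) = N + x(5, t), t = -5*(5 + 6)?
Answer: -5913575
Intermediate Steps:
t = -55 (t = -5*11 = -55)
x(V, g) = 2*g*(V + g) (x(V, g) = (V + g)*(2*g) = 2*g*(V + g))
D(N) = 5500 + N (D(N) = N + 2*(-55)*(5 - 55) = N + 2*(-55)*(-50) = N + 5500 = 5500 + N)
-1075*D((2 - 4) + 3) = -1075*(5500 + ((2 - 4) + 3)) = -1075*(5500 + (-2 + 3)) = -1075*(5500 + 1) = -1075*5501 = -5913575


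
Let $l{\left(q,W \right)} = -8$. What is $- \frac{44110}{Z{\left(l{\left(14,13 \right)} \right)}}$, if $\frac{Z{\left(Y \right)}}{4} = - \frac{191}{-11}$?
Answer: $- \frac{242605}{382} \approx -635.09$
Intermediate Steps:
$Z{\left(Y \right)} = \frac{764}{11}$ ($Z{\left(Y \right)} = 4 \left(- \frac{191}{-11}\right) = 4 \left(\left(-191\right) \left(- \frac{1}{11}\right)\right) = 4 \cdot \frac{191}{11} = \frac{764}{11}$)
$- \frac{44110}{Z{\left(l{\left(14,13 \right)} \right)}} = - \frac{44110}{\frac{764}{11}} = \left(-44110\right) \frac{11}{764} = - \frac{242605}{382}$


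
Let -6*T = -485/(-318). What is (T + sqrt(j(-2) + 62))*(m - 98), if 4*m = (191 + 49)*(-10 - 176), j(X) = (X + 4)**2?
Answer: 2730065/954 - 11258*sqrt(66) ≈ -88599.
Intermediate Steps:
j(X) = (4 + X)**2
T = -485/1908 (T = -(-485)/(6*(-318)) = -(-485)*(-1)/(6*318) = -1/6*485/318 = -485/1908 ≈ -0.25419)
m = -11160 (m = ((191 + 49)*(-10 - 176))/4 = (240*(-186))/4 = (1/4)*(-44640) = -11160)
(T + sqrt(j(-2) + 62))*(m - 98) = (-485/1908 + sqrt((4 - 2)**2 + 62))*(-11160 - 98) = (-485/1908 + sqrt(2**2 + 62))*(-11258) = (-485/1908 + sqrt(4 + 62))*(-11258) = (-485/1908 + sqrt(66))*(-11258) = 2730065/954 - 11258*sqrt(66)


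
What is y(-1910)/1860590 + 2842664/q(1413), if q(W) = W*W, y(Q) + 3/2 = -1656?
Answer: 2114289159457/1485918526284 ≈ 1.4229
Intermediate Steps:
y(Q) = -3315/2 (y(Q) = -3/2 - 1656 = -3315/2)
q(W) = W**2
y(-1910)/1860590 + 2842664/q(1413) = -3315/2/1860590 + 2842664/(1413**2) = -3315/2*1/1860590 + 2842664/1996569 = -663/744236 + 2842664*(1/1996569) = -663/744236 + 2842664/1996569 = 2114289159457/1485918526284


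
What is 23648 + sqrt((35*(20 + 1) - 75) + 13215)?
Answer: 23648 + 5*sqrt(555) ≈ 23766.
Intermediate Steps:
23648 + sqrt((35*(20 + 1) - 75) + 13215) = 23648 + sqrt((35*21 - 75) + 13215) = 23648 + sqrt((735 - 75) + 13215) = 23648 + sqrt(660 + 13215) = 23648 + sqrt(13875) = 23648 + 5*sqrt(555)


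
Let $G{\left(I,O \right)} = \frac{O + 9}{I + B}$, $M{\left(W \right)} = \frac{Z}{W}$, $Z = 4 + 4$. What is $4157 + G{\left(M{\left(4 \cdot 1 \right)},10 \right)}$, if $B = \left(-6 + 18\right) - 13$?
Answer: $4176$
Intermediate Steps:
$Z = 8$
$B = -1$ ($B = 12 - 13 = -1$)
$M{\left(W \right)} = \frac{8}{W}$ ($M{\left(W \right)} = \frac{1}{W} 8 = \frac{8}{W}$)
$G{\left(I,O \right)} = \frac{9 + O}{-1 + I}$ ($G{\left(I,O \right)} = \frac{O + 9}{I - 1} = \frac{9 + O}{-1 + I}$)
$4157 + G{\left(M{\left(4 \cdot 1 \right)},10 \right)} = 4157 + \frac{9 + 10}{-1 + \frac{8}{4 \cdot 1}} = 4157 + \frac{1}{-1 + \frac{8}{4}} \cdot 19 = 4157 + \frac{1}{-1 + 8 \cdot \frac{1}{4}} \cdot 19 = 4157 + \frac{1}{-1 + 2} \cdot 19 = 4157 + 1^{-1} \cdot 19 = 4157 + 1 \cdot 19 = 4157 + 19 = 4176$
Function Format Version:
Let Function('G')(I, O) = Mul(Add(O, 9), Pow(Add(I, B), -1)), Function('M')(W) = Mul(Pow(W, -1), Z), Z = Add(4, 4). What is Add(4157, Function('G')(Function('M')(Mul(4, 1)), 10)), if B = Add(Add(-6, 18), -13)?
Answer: 4176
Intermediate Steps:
Z = 8
B = -1 (B = Add(12, -13) = -1)
Function('M')(W) = Mul(8, Pow(W, -1)) (Function('M')(W) = Mul(Pow(W, -1), 8) = Mul(8, Pow(W, -1)))
Function('G')(I, O) = Mul(Pow(Add(-1, I), -1), Add(9, O)) (Function('G')(I, O) = Mul(Add(O, 9), Pow(Add(I, -1), -1)) = Mul(Add(9, O), Pow(Add(-1, I), -1)) = Mul(Pow(Add(-1, I), -1), Add(9, O)))
Add(4157, Function('G')(Function('M')(Mul(4, 1)), 10)) = Add(4157, Mul(Pow(Add(-1, Mul(8, Pow(Mul(4, 1), -1))), -1), Add(9, 10))) = Add(4157, Mul(Pow(Add(-1, Mul(8, Pow(4, -1))), -1), 19)) = Add(4157, Mul(Pow(Add(-1, Mul(8, Rational(1, 4))), -1), 19)) = Add(4157, Mul(Pow(Add(-1, 2), -1), 19)) = Add(4157, Mul(Pow(1, -1), 19)) = Add(4157, Mul(1, 19)) = Add(4157, 19) = 4176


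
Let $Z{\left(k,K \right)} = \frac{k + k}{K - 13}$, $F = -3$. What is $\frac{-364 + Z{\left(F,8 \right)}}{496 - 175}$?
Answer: $- \frac{1814}{1605} \approx -1.1302$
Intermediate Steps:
$Z{\left(k,K \right)} = \frac{2 k}{-13 + K}$
$\frac{-364 + Z{\left(F,8 \right)}}{496 - 175} = \frac{-364 + 2 \left(-3\right) \frac{1}{-13 + 8}}{496 - 175} = \frac{-364 + 2 \left(-3\right) \frac{1}{-5}}{321} = \left(-364 + 2 \left(-3\right) \left(- \frac{1}{5}\right)\right) \frac{1}{321} = \left(-364 + \frac{6}{5}\right) \frac{1}{321} = \left(- \frac{1814}{5}\right) \frac{1}{321} = - \frac{1814}{1605}$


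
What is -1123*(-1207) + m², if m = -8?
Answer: 1355525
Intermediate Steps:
-1123*(-1207) + m² = -1123*(-1207) + (-8)² = 1355461 + 64 = 1355525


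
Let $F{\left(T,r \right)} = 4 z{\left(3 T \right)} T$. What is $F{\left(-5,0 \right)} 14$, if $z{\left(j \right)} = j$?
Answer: $4200$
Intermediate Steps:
$F{\left(T,r \right)} = 12 T^{2}$ ($F{\left(T,r \right)} = 4 \cdot 3 T T = 12 T T = 12 T^{2}$)
$F{\left(-5,0 \right)} 14 = 12 \left(-5\right)^{2} \cdot 14 = 12 \cdot 25 \cdot 14 = 300 \cdot 14 = 4200$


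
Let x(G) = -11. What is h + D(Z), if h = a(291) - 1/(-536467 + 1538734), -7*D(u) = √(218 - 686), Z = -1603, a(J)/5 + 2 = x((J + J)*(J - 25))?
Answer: -65147356/1002267 - 6*I*√13/7 ≈ -65.0 - 3.0905*I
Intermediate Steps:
a(J) = -65 (a(J) = -10 + 5*(-11) = -10 - 55 = -65)
D(u) = -6*I*√13/7 (D(u) = -√(218 - 686)/7 = -6*I*√13/7)
h = -65147356/1002267 (h = -65 - 1/(-536467 + 1538734) = -65 - 1/1002267 = -65147356/1002267 ≈ -65.000)
h + D(Z) = -65147356/1002267 - 6*I*√13/7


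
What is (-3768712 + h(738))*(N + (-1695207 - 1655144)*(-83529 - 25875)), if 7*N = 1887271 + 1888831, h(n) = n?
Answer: -1381122007950387860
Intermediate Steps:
N = 3776102/7 (N = (1887271 + 1888831)/7 = (⅐)*3776102 = 3776102/7 ≈ 5.3944e+5)
(-3768712 + h(738))*(N + (-1695207 - 1655144)*(-83529 - 25875)) = (-3768712 + 738)*(3776102/7 + (-1695207 - 1655144)*(-83529 - 25875)) = -3767974*(3776102/7 - 3350351*(-109404)) = -3767974*(3776102/7 + 366541800804) = -3767974*2565796381730/7 = -1381122007950387860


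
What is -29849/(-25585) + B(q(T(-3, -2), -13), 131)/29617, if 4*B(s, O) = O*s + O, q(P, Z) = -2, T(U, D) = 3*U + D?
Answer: 72097953/61857220 ≈ 1.1656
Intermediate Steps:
T(U, D) = D + 3*U
B(s, O) = O/4 + O*s/4 (B(s, O) = (O*s + O)/4 = (O + O*s)/4 = O/4 + O*s/4)
-29849/(-25585) + B(q(T(-3, -2), -13), 131)/29617 = -29849/(-25585) + ((¼)*131*(1 - 2))/29617 = -29849*(-1/25585) + ((¼)*131*(-1))*(1/29617) = 29849/25585 - 131/4*1/29617 = 29849/25585 - 131/118468 = 72097953/61857220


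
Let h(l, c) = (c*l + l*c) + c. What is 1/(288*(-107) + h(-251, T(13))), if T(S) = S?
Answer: -1/37329 ≈ -2.6789e-5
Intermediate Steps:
h(l, c) = c + 2*c*l (h(l, c) = (c*l + c*l) + c = 2*c*l + c = c + 2*c*l)
1/(288*(-107) + h(-251, T(13))) = 1/(288*(-107) + 13*(1 + 2*(-251))) = 1/(-30816 + 13*(1 - 502)) = 1/(-30816 + 13*(-501)) = 1/(-30816 - 6513) = 1/(-37329) = -1/37329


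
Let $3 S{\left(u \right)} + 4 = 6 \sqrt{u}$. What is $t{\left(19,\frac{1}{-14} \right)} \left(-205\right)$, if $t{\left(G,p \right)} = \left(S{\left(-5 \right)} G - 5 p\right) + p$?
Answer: $\frac{107830}{21} - 7790 i \sqrt{5} \approx 5134.8 - 17419.0 i$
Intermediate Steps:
$S{\left(u \right)} = - \frac{4}{3} + 2 \sqrt{u}$ ($S{\left(u \right)} = - \frac{4}{3} + \frac{6 \sqrt{u}}{3} = - \frac{4}{3} + 2 \sqrt{u}$)
$t{\left(G,p \right)} = - 4 p + G \left(- \frac{4}{3} + 2 i \sqrt{5}\right)$ ($t{\left(G,p \right)} = \left(\left(- \frac{4}{3} + 2 \sqrt{-5}\right) G - 5 p\right) + p = \left(\left(- \frac{4}{3} + 2 i \sqrt{5}\right) G - 5 p\right) + p = \left(G \left(- \frac{4}{3} + 2 i \sqrt{5}\right) - 5 p\right) + p = \left(- 5 p + G \left(- \frac{4}{3} + 2 i \sqrt{5}\right)\right) + p = - 4 p + G \left(- \frac{4}{3} + 2 i \sqrt{5}\right)$)
$t{\left(19,\frac{1}{-14} \right)} \left(-205\right) = \left(- \frac{4}{-14} - \frac{76}{3} + 2 i 19 \sqrt{5}\right) \left(-205\right) = \left(\left(-4\right) \left(- \frac{1}{14}\right) - \frac{76}{3} + 38 i \sqrt{5}\right) \left(-205\right) = \left(\frac{2}{7} - \frac{76}{3} + 38 i \sqrt{5}\right) \left(-205\right) = \left(- \frac{526}{21} + 38 i \sqrt{5}\right) \left(-205\right) = \frac{107830}{21} - 7790 i \sqrt{5}$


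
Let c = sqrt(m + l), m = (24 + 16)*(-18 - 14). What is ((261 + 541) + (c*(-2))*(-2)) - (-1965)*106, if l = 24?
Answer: 209092 + 8*I*sqrt(314) ≈ 2.0909e+5 + 141.76*I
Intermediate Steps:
m = -1280 (m = 40*(-32) = -1280)
c = 2*I*sqrt(314) (c = sqrt(-1280 + 24) = sqrt(-1256) = 2*I*sqrt(314) ≈ 35.44*I)
((261 + 541) + (c*(-2))*(-2)) - (-1965)*106 = ((261 + 541) + ((2*I*sqrt(314))*(-2))*(-2)) - (-1965)*106 = (802 - 4*I*sqrt(314)*(-2)) - 1*(-208290) = (802 + 8*I*sqrt(314)) + 208290 = 209092 + 8*I*sqrt(314)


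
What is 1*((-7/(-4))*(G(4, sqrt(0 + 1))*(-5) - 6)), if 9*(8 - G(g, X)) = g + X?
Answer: -2723/36 ≈ -75.639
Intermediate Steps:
G(g, X) = 8 - X/9 - g/9 (G(g, X) = 8 - (g + X)/9 = 8 - (X + g)/9 = 8 + (-X/9 - g/9) = 8 - X/9 - g/9)
1*((-7/(-4))*(G(4, sqrt(0 + 1))*(-5) - 6)) = 1*((-7/(-4))*((8 - sqrt(0 + 1)/9 - 1/9*4)*(-5) - 6)) = 1*((-7*(-1/4))*((8 - sqrt(1)/9 - 4/9)*(-5) - 6)) = 1*(7*((8 - 1/9*1 - 4/9)*(-5) - 6)/4) = 1*(7*((8 - 1/9 - 4/9)*(-5) - 6)/4) = 1*(7*((67/9)*(-5) - 6)/4) = 1*(7*(-335/9 - 6)/4) = 1*((7/4)*(-389/9)) = 1*(-2723/36) = -2723/36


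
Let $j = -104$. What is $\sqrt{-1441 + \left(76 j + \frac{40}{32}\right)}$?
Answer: $\frac{5 i \sqrt{1495}}{2} \approx 96.663 i$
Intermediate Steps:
$\sqrt{-1441 + \left(76 j + \frac{40}{32}\right)} = \sqrt{-1441 + \left(76 \left(-104\right) + \frac{40}{32}\right)} = \sqrt{-1441 + \left(-7904 + 40 \cdot \frac{1}{32}\right)} = \sqrt{-1441 + \left(-7904 + \frac{5}{4}\right)} = \sqrt{-1441 - \frac{31611}{4}} = \sqrt{- \frac{37375}{4}} = \frac{5 i \sqrt{1495}}{2}$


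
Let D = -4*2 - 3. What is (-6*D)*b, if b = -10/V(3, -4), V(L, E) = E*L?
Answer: 55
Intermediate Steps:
D = -11 (D = -8 - 3 = -11)
b = ⅚ (b = -10/((-4*3)) = -10/(-12) = -10*(-1/12) = ⅚ ≈ 0.83333)
(-6*D)*b = -6*(-11)*(⅚) = 66*(⅚) = 55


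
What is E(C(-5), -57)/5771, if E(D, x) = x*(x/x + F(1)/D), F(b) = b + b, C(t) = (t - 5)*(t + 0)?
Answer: -1482/144275 ≈ -0.010272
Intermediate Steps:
C(t) = t*(-5 + t) (C(t) = (-5 + t)*t = t*(-5 + t))
F(b) = 2*b
E(D, x) = x*(1 + 2/D) (E(D, x) = x*(x/x + (2*1)/D) = x*(1 + 2/D))
E(C(-5), -57)/5771 = -57*(2 - 5*(-5 - 5))/((-5*(-5 - 5)))/5771 = -57*(2 - 5*(-10))/((-5*(-10)))*(1/5771) = -57*(2 + 50)/50*(1/5771) = -57*1/50*52*(1/5771) = -1482/25*1/5771 = -1482/144275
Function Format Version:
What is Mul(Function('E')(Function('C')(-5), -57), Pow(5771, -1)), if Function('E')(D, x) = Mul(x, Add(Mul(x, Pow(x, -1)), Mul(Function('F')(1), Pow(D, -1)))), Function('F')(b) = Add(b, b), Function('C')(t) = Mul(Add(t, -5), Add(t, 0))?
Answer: Rational(-1482, 144275) ≈ -0.010272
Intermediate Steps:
Function('C')(t) = Mul(t, Add(-5, t)) (Function('C')(t) = Mul(Add(-5, t), t) = Mul(t, Add(-5, t)))
Function('F')(b) = Mul(2, b)
Function('E')(D, x) = Mul(x, Add(1, Mul(2, Pow(D, -1)))) (Function('E')(D, x) = Mul(x, Add(Mul(x, Pow(x, -1)), Mul(Mul(2, 1), Pow(D, -1)))) = Mul(x, Add(1, Mul(2, Pow(D, -1)))))
Mul(Function('E')(Function('C')(-5), -57), Pow(5771, -1)) = Mul(Mul(-57, Pow(Mul(-5, Add(-5, -5)), -1), Add(2, Mul(-5, Add(-5, -5)))), Pow(5771, -1)) = Mul(Mul(-57, Pow(Mul(-5, -10), -1), Add(2, Mul(-5, -10))), Rational(1, 5771)) = Mul(Mul(-57, Pow(50, -1), Add(2, 50)), Rational(1, 5771)) = Mul(Mul(-57, Rational(1, 50), 52), Rational(1, 5771)) = Mul(Rational(-1482, 25), Rational(1, 5771)) = Rational(-1482, 144275)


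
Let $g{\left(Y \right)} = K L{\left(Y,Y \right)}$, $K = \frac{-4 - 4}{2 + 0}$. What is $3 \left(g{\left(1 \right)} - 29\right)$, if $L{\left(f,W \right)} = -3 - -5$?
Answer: $-111$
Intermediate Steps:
$L{\left(f,W \right)} = 2$ ($L{\left(f,W \right)} = -3 + 5 = 2$)
$K = -4$ ($K = - \frac{8}{2} = \left(-8\right) \frac{1}{2} = -4$)
$g{\left(Y \right)} = -8$ ($g{\left(Y \right)} = \left(-4\right) 2 = -8$)
$3 \left(g{\left(1 \right)} - 29\right) = 3 \left(-8 - 29\right) = 3 \left(-37\right) = -111$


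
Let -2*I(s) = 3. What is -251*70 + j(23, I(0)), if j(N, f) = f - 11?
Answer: -35165/2 ≈ -17583.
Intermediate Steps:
I(s) = -3/2 (I(s) = -½*3 = -3/2)
j(N, f) = -11 + f
-251*70 + j(23, I(0)) = -251*70 + (-11 - 3/2) = -17570 - 25/2 = -35165/2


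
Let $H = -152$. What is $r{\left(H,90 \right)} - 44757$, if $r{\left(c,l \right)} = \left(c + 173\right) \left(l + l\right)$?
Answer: $-40977$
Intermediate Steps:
$r{\left(c,l \right)} = 2 l \left(173 + c\right)$ ($r{\left(c,l \right)} = \left(173 + c\right) 2 l = 2 l \left(173 + c\right)$)
$r{\left(H,90 \right)} - 44757 = 2 \cdot 90 \left(173 - 152\right) - 44757 = 2 \cdot 90 \cdot 21 - 44757 = 3780 - 44757 = -40977$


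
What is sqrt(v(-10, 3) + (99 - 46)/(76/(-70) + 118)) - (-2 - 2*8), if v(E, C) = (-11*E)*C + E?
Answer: 18 + sqrt(1341454785)/2046 ≈ 35.901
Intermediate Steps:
v(E, C) = E - 11*C*E (v(E, C) = -11*C*E + E = E - 11*C*E)
sqrt(v(-10, 3) + (99 - 46)/(76/(-70) + 118)) - (-2 - 2*8) = sqrt(-10*(1 - 11*3) + (99 - 46)/(76/(-70) + 118)) - (-2 - 2*8) = sqrt(-10*(1 - 33) + 53/(76*(-1/70) + 118)) - (-2 - 16) = sqrt(-10*(-32) + 53/(-38/35 + 118)) - 1*(-18) = sqrt(320 + 53/(4092/35)) + 18 = sqrt(320 + 53*(35/4092)) + 18 = sqrt(320 + 1855/4092) + 18 = sqrt(1311295/4092) + 18 = sqrt(1341454785)/2046 + 18 = 18 + sqrt(1341454785)/2046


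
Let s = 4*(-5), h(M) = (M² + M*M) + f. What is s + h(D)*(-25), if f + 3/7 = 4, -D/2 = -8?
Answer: -90365/7 ≈ -12909.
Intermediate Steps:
D = 16 (D = -2*(-8) = 16)
f = 25/7 (f = -3/7 + 4 = 25/7 ≈ 3.5714)
h(M) = 25/7 + 2*M² (h(M) = (M² + M*M) + 25/7 = (M² + M²) + 25/7 = 2*M² + 25/7 = 25/7 + 2*M²)
s = -20
s + h(D)*(-25) = -20 + (25/7 + 2*16²)*(-25) = -20 + (25/7 + 2*256)*(-25) = -20 + (25/7 + 512)*(-25) = -20 + (3609/7)*(-25) = -20 - 90225/7 = -90365/7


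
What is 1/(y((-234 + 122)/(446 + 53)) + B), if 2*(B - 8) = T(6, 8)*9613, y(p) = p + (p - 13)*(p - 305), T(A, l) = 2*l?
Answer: 249001/20156182917 ≈ 1.2354e-5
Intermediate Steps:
y(p) = p + (-305 + p)*(-13 + p) (y(p) = p + (-13 + p)*(-305 + p) = p + (-305 + p)*(-13 + p))
B = 76912 (B = 8 + ((2*8)*9613)/2 = 8 + (16*9613)/2 = 8 + (½)*153808 = 8 + 76904 = 76912)
1/(y((-234 + 122)/(446 + 53)) + B) = 1/((3965 + ((-234 + 122)/(446 + 53))² - 317*(-234 + 122)/(446 + 53)) + 76912) = 1/((3965 + (-112/499)² - (-35504)/499) + 76912) = 1/((3965 + (-112*1/499)² - (-35504)/499) + 76912) = 1/((3965 + (-112/499)² - 317*(-112/499)) + 76912) = 1/((3965 + 12544/249001 + 35504/499) + 76912) = 1/(1005018005/249001 + 76912) = 1/(20156182917/249001) = 249001/20156182917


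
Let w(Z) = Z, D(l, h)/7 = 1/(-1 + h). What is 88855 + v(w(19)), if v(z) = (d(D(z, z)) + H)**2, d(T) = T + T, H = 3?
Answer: 7198411/81 ≈ 88869.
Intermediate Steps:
D(l, h) = 7/(-1 + h)
d(T) = 2*T
v(z) = (3 + 14/(-1 + z))**2 (v(z) = (2*(7/(-1 + z)) + 3)**2 = (14/(-1 + z) + 3)**2 = (3 + 14/(-1 + z))**2)
88855 + v(w(19)) = 88855 + (11 + 3*19)**2/(-1 + 19)**2 = 88855 + (11 + 57)**2/18**2 = 88855 + (1/324)*68**2 = 88855 + (1/324)*4624 = 88855 + 1156/81 = 7198411/81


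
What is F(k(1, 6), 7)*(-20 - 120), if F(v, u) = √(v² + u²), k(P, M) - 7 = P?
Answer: -140*√113 ≈ -1488.2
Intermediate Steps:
k(P, M) = 7 + P
F(v, u) = √(u² + v²)
F(k(1, 6), 7)*(-20 - 120) = √(7² + (7 + 1)²)*(-20 - 120) = √(49 + 8²)*(-140) = √(49 + 64)*(-140) = √113*(-140) = -140*√113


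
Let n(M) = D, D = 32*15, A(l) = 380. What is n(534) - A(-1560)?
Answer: 100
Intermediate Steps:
D = 480
n(M) = 480
n(534) - A(-1560) = 480 - 1*380 = 480 - 380 = 100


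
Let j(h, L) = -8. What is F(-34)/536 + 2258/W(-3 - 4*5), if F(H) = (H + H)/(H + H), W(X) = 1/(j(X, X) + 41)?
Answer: 39939505/536 ≈ 74514.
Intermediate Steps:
W(X) = 1/33 (W(X) = 1/(-8 + 41) = 1/33)
F(H) = 1 (F(H) = (2*H)/((2*H)) = (2*H)*(1/(2*H)) = 1)
F(-34)/536 + 2258/W(-3 - 4*5) = 1/536 + 2258/(1/33) = 1*(1/536) + 2258*33 = 1/536 + 74514 = 39939505/536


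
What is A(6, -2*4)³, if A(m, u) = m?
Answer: 216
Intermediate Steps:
A(6, -2*4)³ = 6³ = 216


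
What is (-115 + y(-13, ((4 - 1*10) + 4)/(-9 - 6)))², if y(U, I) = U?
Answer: 16384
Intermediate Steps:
(-115 + y(-13, ((4 - 1*10) + 4)/(-9 - 6)))² = (-115 - 13)² = (-128)² = 16384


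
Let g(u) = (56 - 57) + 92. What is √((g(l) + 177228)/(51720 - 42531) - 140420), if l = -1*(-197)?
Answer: I*√1317235044281/3063 ≈ 374.7*I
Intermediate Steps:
l = 197
g(u) = 91 (g(u) = -1 + 92 = 91)
√((g(l) + 177228)/(51720 - 42531) - 140420) = √((91 + 177228)/(51720 - 42531) - 140420) = √(177319/9189 - 140420) = √(-1290142061/9189) = I*√1317235044281/3063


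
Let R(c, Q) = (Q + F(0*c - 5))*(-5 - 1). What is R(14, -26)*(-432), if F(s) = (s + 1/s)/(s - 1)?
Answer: -325728/5 ≈ -65146.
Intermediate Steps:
F(s) = (s + 1/s)/(-1 + s)
R(c, Q) = -26/5 - 6*Q (R(c, Q) = (Q + (1 + (0*c - 5)**2)/((0*c - 5)*(-1 + (0*c - 5))))*(-5 - 1) = (Q + (1 + (0 - 5)**2)/((0 - 5)*(-1 + (0 - 5))))*(-6) = (Q + (1 + (-5)**2)/((-5)*(-1 - 5)))*(-6) = (Q - 1/5*(1 + 25)/(-6))*(-6) = (Q - 1/5*(-1/6)*26)*(-6) = (Q + 13/15)*(-6) = (13/15 + Q)*(-6) = -26/5 - 6*Q)
R(14, -26)*(-432) = (-26/5 - 6*(-26))*(-432) = (-26/5 + 156)*(-432) = (754/5)*(-432) = -325728/5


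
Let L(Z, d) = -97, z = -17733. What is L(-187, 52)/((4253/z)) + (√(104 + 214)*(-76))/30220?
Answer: 1720101/4253 - 19*√318/7555 ≈ 404.40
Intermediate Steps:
L(-187, 52)/((4253/z)) + (√(104 + 214)*(-76))/30220 = -97/(4253/(-17733)) + (√(104 + 214)*(-76))/30220 = -97/(4253*(-1/17733)) + (√318*(-76))*(1/30220) = -97/(-4253/17733) - 76*√318*(1/30220) = -97*(-17733/4253) - 19*√318/7555 = 1720101/4253 - 19*√318/7555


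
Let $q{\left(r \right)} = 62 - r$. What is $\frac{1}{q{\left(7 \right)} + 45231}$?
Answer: $\frac{1}{45286} \approx 2.2082 \cdot 10^{-5}$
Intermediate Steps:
$\frac{1}{q{\left(7 \right)} + 45231} = \frac{1}{\left(62 - 7\right) + 45231} = \frac{1}{55 + 45231} = \frac{1}{45286}$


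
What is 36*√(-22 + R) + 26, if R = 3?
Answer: 26 + 36*I*√19 ≈ 26.0 + 156.92*I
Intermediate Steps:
36*√(-22 + R) + 26 = 36*√(-22 + 3) + 26 = 36*√(-19) + 26 = 36*(I*√19) + 26 = 36*I*√19 + 26 = 26 + 36*I*√19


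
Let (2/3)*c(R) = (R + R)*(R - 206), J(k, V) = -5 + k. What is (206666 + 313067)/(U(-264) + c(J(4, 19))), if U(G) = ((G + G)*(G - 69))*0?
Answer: 519733/621 ≈ 836.93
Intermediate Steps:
c(R) = 3*R*(-206 + R) (c(R) = 3*((R + R)*(R - 206))/2 = 3*((2*R)*(-206 + R))/2 = 3*(2*R*(-206 + R))/2 = 3*R*(-206 + R))
U(G) = 0 (U(G) = ((2*G)*(-69 + G))*0 = (2*G*(-69 + G))*0 = 0)
(206666 + 313067)/(U(-264) + c(J(4, 19))) = (206666 + 313067)/(0 + 3*(-5 + 4)*(-206 + (-5 + 4))) = 519733/(0 + 3*(-1)*(-206 - 1)) = 519733/(0 + 3*(-1)*(-207)) = 519733/(0 + 621) = 519733/621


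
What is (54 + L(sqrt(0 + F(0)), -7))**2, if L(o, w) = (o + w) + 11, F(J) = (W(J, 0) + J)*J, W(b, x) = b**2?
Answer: 3364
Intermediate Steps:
F(J) = J*(J + J**2) (F(J) = (J**2 + J)*J = (J + J**2)*J = J*(J + J**2))
L(o, w) = 11 + o + w
(54 + L(sqrt(0 + F(0)), -7))**2 = (54 + (11 + sqrt(0 + 0**2*(1 + 0)) - 7))**2 = (54 + (11 + sqrt(0 + 0*1) - 7))**2 = (54 + (11 + sqrt(0 + 0) - 7))**2 = (54 + (11 + sqrt(0) - 7))**2 = (54 + (11 + 0 - 7))**2 = (54 + 4)**2 = 58**2 = 3364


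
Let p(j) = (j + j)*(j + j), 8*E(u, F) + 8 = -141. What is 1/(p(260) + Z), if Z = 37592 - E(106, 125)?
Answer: 8/2464085 ≈ 3.2466e-6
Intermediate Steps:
E(u, F) = -149/8 (E(u, F) = -1 + (1/8)*(-141) = -1 - 141/8 = -149/8)
p(j) = 4*j**2 (p(j) = (2*j)*(2*j) = 4*j**2)
Z = 300885/8 (Z = 37592 - 1*(-149/8) = 37592 + 149/8 = 300885/8 ≈ 37611.)
1/(p(260) + Z) = 1/(4*260**2 + 300885/8) = 1/(4*67600 + 300885/8) = 1/(270400 + 300885/8) = 1/(2464085/8) = 8/2464085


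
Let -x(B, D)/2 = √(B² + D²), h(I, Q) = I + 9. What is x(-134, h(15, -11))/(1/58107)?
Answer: -232428*√4633 ≈ -1.5820e+7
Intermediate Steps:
h(I, Q) = 9 + I
x(B, D) = -2*√(B² + D²)
x(-134, h(15, -11))/(1/58107) = (-2*√((-134)² + (9 + 15)²))/(1/58107) = (-2*√(17956 + 24²))/(1/58107) = -2*√(17956 + 576)*58107 = -4*√4633*58107 = -232428*√4633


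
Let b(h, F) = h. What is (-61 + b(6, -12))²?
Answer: 3025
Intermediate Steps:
(-61 + b(6, -12))² = (-61 + 6)² = (-55)² = 3025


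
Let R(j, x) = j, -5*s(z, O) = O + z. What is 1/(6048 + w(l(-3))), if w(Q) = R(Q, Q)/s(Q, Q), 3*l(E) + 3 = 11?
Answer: 2/12091 ≈ 0.00016541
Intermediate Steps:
s(z, O) = -O/5 - z/5 (s(z, O) = -(O + z)/5 = -O/5 - z/5)
l(E) = 8/3 (l(E) = -1 + (1/3)*11 = -1 + 11/3 = 8/3)
w(Q) = -5/2 (w(Q) = Q/(-Q/5 - Q/5) = Q/((-2*Q/5)) = Q*(-5/(2*Q)) = -5/2)
1/(6048 + w(l(-3))) = 1/(6048 - 5/2) = 1/(12091/2) = 2/12091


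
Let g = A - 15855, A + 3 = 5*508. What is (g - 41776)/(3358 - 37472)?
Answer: 27547/17057 ≈ 1.6150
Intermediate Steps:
A = 2537 (A = -3 + 5*508 = -3 + 2540 = 2537)
g = -13318 (g = 2537 - 15855 = -13318)
(g - 41776)/(3358 - 37472) = (-13318 - 41776)/(3358 - 37472) = -55094/(-34114) = -55094*(-1/34114) = 27547/17057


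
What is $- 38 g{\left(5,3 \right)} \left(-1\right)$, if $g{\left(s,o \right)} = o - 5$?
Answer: $-76$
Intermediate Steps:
$g{\left(s,o \right)} = -5 + o$ ($g{\left(s,o \right)} = o - 5 = -5 + o$)
$- 38 g{\left(5,3 \right)} \left(-1\right) = - 38 \left(-5 + 3\right) \left(-1\right) = \left(-38\right) \left(-2\right) \left(-1\right) = 76 \left(-1\right) = -76$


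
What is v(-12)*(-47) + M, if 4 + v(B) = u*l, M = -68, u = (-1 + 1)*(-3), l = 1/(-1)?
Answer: 120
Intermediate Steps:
l = -1
u = 0 (u = 0*(-3) = 0)
v(B) = -4 (v(B) = -4 + 0*(-1) = -4 + 0 = -4)
v(-12)*(-47) + M = -4*(-47) - 68 = 188 - 68 = 120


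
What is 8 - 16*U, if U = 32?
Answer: -504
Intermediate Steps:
8 - 16*U = 8 - 16*32 = 8 - 512 = -504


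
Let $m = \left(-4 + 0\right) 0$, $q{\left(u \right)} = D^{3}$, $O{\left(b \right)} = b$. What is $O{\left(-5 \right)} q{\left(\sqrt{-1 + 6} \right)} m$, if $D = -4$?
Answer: $0$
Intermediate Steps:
$q{\left(u \right)} = -64$ ($q{\left(u \right)} = \left(-4\right)^{3} = -64$)
$m = 0$ ($m = \left(-4\right) 0 = 0$)
$O{\left(-5 \right)} q{\left(\sqrt{-1 + 6} \right)} m = \left(-5\right) \left(-64\right) 0 = 320 \cdot 0 = 0$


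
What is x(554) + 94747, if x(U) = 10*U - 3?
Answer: 100284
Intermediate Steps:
x(U) = -3 + 10*U
x(554) + 94747 = (-3 + 10*554) + 94747 = (-3 + 5540) + 94747 = 5537 + 94747 = 100284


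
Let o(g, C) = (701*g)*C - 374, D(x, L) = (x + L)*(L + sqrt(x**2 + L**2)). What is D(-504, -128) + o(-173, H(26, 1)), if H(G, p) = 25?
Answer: -3279943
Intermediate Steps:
D(x, L) = (L + x)*(L + sqrt(L**2 + x**2))
o(g, C) = -374 + 701*C*g (o(g, C) = 701*C*g - 374 = -374 + 701*C*g)
D(-504, -128) + o(-173, H(26, 1)) = ((-128)**2 - 128*(-504) - 128*sqrt((-128)**2 + (-504)**2) - 504*sqrt((-128)**2 + (-504)**2)) + (-374 + 701*25*(-173)) = (16384 + 64512 - 128*sqrt(16384 + 254016) - 504*sqrt(16384 + 254016)) + (-374 - 3031825) = (16384 + 64512 - 128*sqrt(270400) - 504*sqrt(270400)) - 3032199 = (16384 + 64512 - 128*520 - 504*520) - 3032199 = (16384 + 64512 - 66560 - 262080) - 3032199 = -247744 - 3032199 = -3279943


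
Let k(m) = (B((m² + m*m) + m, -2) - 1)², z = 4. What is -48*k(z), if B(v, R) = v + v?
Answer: -241968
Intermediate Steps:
B(v, R) = 2*v
k(m) = (-1 + 2*m + 4*m²)² (k(m) = (2*((m² + m*m) + m) - 1)² = (2*((m² + m²) + m) - 1)² = (2*(2*m² + m) - 1)² = (2*(m + 2*m²) - 1)² = ((2*m + 4*m²) - 1)² = (-1 + 2*m + 4*m²)²)
-48*k(z) = -48*(-1 + 2*4*(1 + 2*4))² = -48*(-1 + 2*4*(1 + 8))² = -48*(-1 + 2*4*9)² = -48*(-1 + 72)² = -48*71² = -48*5041 = -241968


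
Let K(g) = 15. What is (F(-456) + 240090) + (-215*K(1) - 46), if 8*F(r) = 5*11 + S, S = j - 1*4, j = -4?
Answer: 1894599/8 ≈ 2.3683e+5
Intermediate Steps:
S = -8 (S = -4 - 1*4 = -4 - 4 = -8)
F(r) = 47/8 (F(r) = (5*11 - 8)/8 = (55 - 8)/8 = (⅛)*47 = 47/8)
(F(-456) + 240090) + (-215*K(1) - 46) = (47/8 + 240090) + (-215*15 - 46) = 1920767/8 + (-3225 - 46) = 1920767/8 - 3271 = 1894599/8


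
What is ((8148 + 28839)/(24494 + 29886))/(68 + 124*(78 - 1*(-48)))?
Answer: 36987/853330960 ≈ 4.3344e-5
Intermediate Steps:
((8148 + 28839)/(24494 + 29886))/(68 + 124*(78 - 1*(-48))) = (36987/54380)/(68 + 124*(78 + 48)) = (36987*(1/54380))/(68 + 124*126) = 36987/(54380*(68 + 15624)) = (36987/54380)/15692 = (36987/54380)*(1/15692) = 36987/853330960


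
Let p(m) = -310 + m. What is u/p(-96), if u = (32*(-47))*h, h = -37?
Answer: -27824/203 ≈ -137.06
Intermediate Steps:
u = 55648 (u = (32*(-47))*(-37) = -1504*(-37) = 55648)
u/p(-96) = 55648/(-310 - 96) = 55648/(-406) = 55648*(-1/406) = -27824/203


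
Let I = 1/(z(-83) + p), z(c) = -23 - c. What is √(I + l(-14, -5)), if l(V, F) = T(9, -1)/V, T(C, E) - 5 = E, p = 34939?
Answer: I*√17147305063/244993 ≈ 0.5345*I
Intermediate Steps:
T(C, E) = 5 + E
l(V, F) = 4/V (l(V, F) = (5 - 1)/V = 4/V)
I = 1/34999 (I = 1/((-23 - 1*(-83)) + 34939) = 1/((-23 + 83) + 34939) = 1/(60 + 34939) = 1/34999 ≈ 2.8572e-5)
√(I + l(-14, -5)) = √(1/34999 + 4/(-14)) = √(1/34999 + 4*(-1/14)) = √(1/34999 - 2/7) = √(-69991/244993) = I*√17147305063/244993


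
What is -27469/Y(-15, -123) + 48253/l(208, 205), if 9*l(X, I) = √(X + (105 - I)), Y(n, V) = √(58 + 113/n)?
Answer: -27469*√11355/757 + 48253*√3/2 ≈ 37922.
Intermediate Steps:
l(X, I) = √(105 + X - I)/9 (l(X, I) = √(X + (105 - I))/9 = √(105 + X - I)/9)
-27469/Y(-15, -123) + 48253/l(208, 205) = -27469/√(58 + 113/(-15)) + 48253/((√(105 + 208 - 1*205)/9)) = -27469/√(58 + 113*(-1/15)) + 48253/((√(105 + 208 - 205)/9)) = -27469/√(58 - 113/15) + 48253/((√108/9)) = -27469*√11355/757 + 48253/(((6*√3)/9)) = -27469*√11355/757 + 48253/((2*√3/3)) = -27469*√11355/757 + 48253*(√3/2) = -27469*√11355/757 + 48253*√3/2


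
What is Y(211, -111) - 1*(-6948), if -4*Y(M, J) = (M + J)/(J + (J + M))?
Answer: 76453/11 ≈ 6950.3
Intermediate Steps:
Y(M, J) = -(J + M)/(4*(M + 2*J)) (Y(M, J) = -(M + J)/(4*(J + (J + M))) = -(J + M)/(4*(M + 2*J)))
Y(211, -111) - 1*(-6948) = (-1*(-111) - 1*211)/(4*(211 + 2*(-111))) - 1*(-6948) = (111 - 211)/(4*(211 - 222)) + 6948 = (¼)*(-100)/(-11) + 6948 = (¼)*(-1/11)*(-100) + 6948 = 25/11 + 6948 = 76453/11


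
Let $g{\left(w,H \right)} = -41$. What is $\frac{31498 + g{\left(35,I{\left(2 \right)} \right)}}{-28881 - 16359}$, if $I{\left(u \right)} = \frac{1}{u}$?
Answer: $- \frac{31457}{45240} \approx -0.69534$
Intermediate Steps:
$\frac{31498 + g{\left(35,I{\left(2 \right)} \right)}}{-28881 - 16359} = \frac{31498 - 41}{-28881 - 16359} = \frac{31457}{-45240} = 31457 \left(- \frac{1}{45240}\right) = - \frac{31457}{45240}$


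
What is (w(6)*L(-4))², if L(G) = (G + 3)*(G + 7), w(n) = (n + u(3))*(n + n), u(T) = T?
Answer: 104976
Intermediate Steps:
w(n) = 2*n*(3 + n) (w(n) = (n + 3)*(n + n) = (3 + n)*(2*n) = 2*n*(3 + n))
L(G) = (3 + G)*(7 + G)
(w(6)*L(-4))² = ((2*6*(3 + 6))*(21 + (-4)² + 10*(-4)))² = ((2*6*9)*(21 + 16 - 40))² = (108*(-3))² = (-324)² = 104976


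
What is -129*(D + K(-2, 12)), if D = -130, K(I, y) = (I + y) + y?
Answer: 13932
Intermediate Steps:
K(I, y) = I + 2*y
-129*(D + K(-2, 12)) = -129*(-130 + (-2 + 2*12)) = -129*(-130 + (-2 + 24)) = -129*(-130 + 22) = -129*(-108) = 13932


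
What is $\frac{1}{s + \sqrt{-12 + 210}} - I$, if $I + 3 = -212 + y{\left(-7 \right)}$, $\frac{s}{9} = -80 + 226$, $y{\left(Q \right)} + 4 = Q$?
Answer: $\frac{21675959}{95911} - \frac{\sqrt{22}}{575466} \approx 226.0$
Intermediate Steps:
$y{\left(Q \right)} = -4 + Q$
$s = 1314$ ($s = 9 \left(-80 + 226\right) = 9 \cdot 146 = 1314$)
$I = -226$ ($I = -3 - 223 = -226$)
$\frac{1}{s + \sqrt{-12 + 210}} - I = \frac{1}{1314 + \sqrt{-12 + 210}} - -226 = \frac{1}{1314 + \sqrt{198}} + 226 = \frac{1}{1314 + 3 \sqrt{22}} + 226 = 226 + \frac{1}{1314 + 3 \sqrt{22}}$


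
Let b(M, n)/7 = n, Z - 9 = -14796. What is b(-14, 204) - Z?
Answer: 16215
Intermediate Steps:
Z = -14787 (Z = 9 - 14796 = -14787)
b(M, n) = 7*n
b(-14, 204) - Z = 7*204 - 1*(-14787) = 1428 + 14787 = 16215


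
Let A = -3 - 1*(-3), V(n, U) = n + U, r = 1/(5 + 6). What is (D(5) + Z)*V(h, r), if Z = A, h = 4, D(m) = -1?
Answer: -45/11 ≈ -4.0909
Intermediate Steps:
r = 1/11 ≈ 0.090909
V(n, U) = U + n
A = 0 (A = -3 + 3 = 0)
Z = 0
(D(5) + Z)*V(h, r) = (-1 + 0)*(1/11 + 4) = -1*45/11 = -45/11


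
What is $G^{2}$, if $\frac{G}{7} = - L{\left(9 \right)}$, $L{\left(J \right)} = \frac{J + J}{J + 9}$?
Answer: $49$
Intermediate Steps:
$L{\left(J \right)} = \frac{2 J}{9 + J}$
$G = -7$ ($G = 7 \left(- \frac{2 \cdot 9}{9 + 9}\right) = 7 \left(- \frac{2 \cdot 9}{18}\right) = 7 \left(\left(-1\right) 1\right) = 7 \left(-1\right) = -7$)
$G^{2} = \left(-7\right)^{2} = 49$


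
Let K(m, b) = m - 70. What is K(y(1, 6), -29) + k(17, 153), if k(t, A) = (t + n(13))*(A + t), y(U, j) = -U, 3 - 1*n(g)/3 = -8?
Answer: 8429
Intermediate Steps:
n(g) = 33 (n(g) = 9 - 3*(-8) = 9 + 24 = 33)
K(m, b) = -70 + m
k(t, A) = (33 + t)*(A + t) (k(t, A) = (t + 33)*(A + t) = (33 + t)*(A + t))
K(y(1, 6), -29) + k(17, 153) = (-70 - 1*1) + (17² + 33*153 + 33*17 + 153*17) = (-70 - 1) + (289 + 5049 + 561 + 2601) = -71 + 8500 = 8429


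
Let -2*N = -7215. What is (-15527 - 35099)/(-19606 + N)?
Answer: 101252/31997 ≈ 3.1644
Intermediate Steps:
N = 7215/2 (N = -½*(-7215) = 7215/2 ≈ 3607.5)
(-15527 - 35099)/(-19606 + N) = (-15527 - 35099)/(-19606 + 7215/2) = -50626/(-31997/2) = -50626*(-2/31997) = 101252/31997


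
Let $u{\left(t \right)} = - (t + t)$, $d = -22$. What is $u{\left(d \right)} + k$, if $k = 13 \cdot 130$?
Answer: $1734$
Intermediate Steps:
$k = 1690$
$u{\left(t \right)} = - 2 t$
$u{\left(d \right)} + k = \left(-2\right) \left(-22\right) + 1690 = 44 + 1690 = 1734$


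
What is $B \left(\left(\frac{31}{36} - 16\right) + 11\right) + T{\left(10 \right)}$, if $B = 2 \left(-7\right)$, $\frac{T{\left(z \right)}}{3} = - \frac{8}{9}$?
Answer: $\frac{995}{18} \approx 55.278$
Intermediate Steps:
$T{\left(z \right)} = - \frac{8}{3}$ ($T{\left(z \right)} = 3 \left(- \frac{8}{9}\right) = - \frac{8}{3}$)
$B = -14$
$B \left(\left(\frac{31}{36} - 16\right) + 11\right) + T{\left(10 \right)} = - 14 \left(\left(\frac{31}{36} - 16\right) + 11\right) - \frac{8}{3} = - 14 \left(- \frac{545}{36} + 11\right) - \frac{8}{3} = \left(-14\right) \left(- \frac{149}{36}\right) - \frac{8}{3} = \frac{1043}{18} - \frac{8}{3} = \frac{995}{18}$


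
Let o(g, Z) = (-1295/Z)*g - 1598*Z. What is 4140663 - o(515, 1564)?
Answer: 10385525265/1564 ≈ 6.6404e+6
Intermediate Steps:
o(g, Z) = -1598*Z - 1295*g/Z (o(g, Z) = -1295*g/Z - 1598*Z = -1598*Z - 1295*g/Z)
4140663 - o(515, 1564) = 4140663 - (-1598*1564 - 1295*515/1564) = 4140663 - (-2499272 - 1295*515*1/1564) = 4140663 - (-2499272 - 666925/1564) = 4140663 - 1*(-3909528333/1564) = 4140663 + 3909528333/1564 = 10385525265/1564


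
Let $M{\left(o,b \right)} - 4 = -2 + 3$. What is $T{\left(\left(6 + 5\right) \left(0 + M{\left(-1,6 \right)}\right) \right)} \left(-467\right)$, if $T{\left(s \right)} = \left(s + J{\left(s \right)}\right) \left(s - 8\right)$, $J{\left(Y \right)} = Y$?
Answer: $-2414390$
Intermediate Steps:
$M{\left(o,b \right)} = 5$ ($M{\left(o,b \right)} = 4 + \left(-2 + 3\right) = 4 + 1 = 5$)
$T{\left(s \right)} = 2 s \left(-8 + s\right)$ ($T{\left(s \right)} = \left(s + s\right) \left(s - 8\right) = 2 s \left(-8 + s\right)$)
$T{\left(\left(6 + 5\right) \left(0 + M{\left(-1,6 \right)}\right) \right)} \left(-467\right) = 2 \left(6 + 5\right) \left(0 + 5\right) \left(-8 + \left(6 + 5\right) \left(0 + 5\right)\right) \left(-467\right) = 2 \cdot 11 \cdot 5 \left(-8 + 11 \cdot 5\right) \left(-467\right) = 2 \cdot 55 \left(-8 + 55\right) \left(-467\right) = 2 \cdot 55 \cdot 47 \left(-467\right) = 5170 \left(-467\right) = -2414390$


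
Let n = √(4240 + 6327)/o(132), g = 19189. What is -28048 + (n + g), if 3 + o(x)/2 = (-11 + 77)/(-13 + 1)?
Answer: -8859 - √10567/17 ≈ -8865.0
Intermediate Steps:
o(x) = -17 (o(x) = -6 + 2*((-11 + 77)/(-13 + 1)) = -6 + 2*(66/(-12)) = -6 + 2*(66*(-1/12)) = -6 + 2*(-11/2) = -6 - 11 = -17)
n = -√10567/17 (n = √(4240 + 6327)/(-17) = √10567*(-1/17) = -√10567/17 ≈ -6.0468)
-28048 + (n + g) = -28048 + (-√10567/17 + 19189) = -28048 + (19189 - √10567/17) = -8859 - √10567/17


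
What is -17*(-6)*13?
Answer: 1326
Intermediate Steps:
-17*(-6)*13 = 102*13 = 1326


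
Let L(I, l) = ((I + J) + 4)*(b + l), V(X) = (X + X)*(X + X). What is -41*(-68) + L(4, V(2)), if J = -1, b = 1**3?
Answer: 2907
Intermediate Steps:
V(X) = 4*X**2 (V(X) = (2*X)*(2*X) = 4*X**2)
b = 1
L(I, l) = (1 + l)*(3 + I) (L(I, l) = ((I - 1) + 4)*(1 + l) = ((-1 + I) + 4)*(1 + l) = (3 + I)*(1 + l) = (1 + l)*(3 + I))
-41*(-68) + L(4, V(2)) = -41*(-68) + (3 + 4 + 3*(4*2**2) + 4*(4*2**2)) = 2788 + (3 + 4 + 3*(4*4) + 4*(4*4)) = 2788 + (3 + 4 + 3*16 + 4*16) = 2788 + (3 + 4 + 48 + 64) = 2788 + 119 = 2907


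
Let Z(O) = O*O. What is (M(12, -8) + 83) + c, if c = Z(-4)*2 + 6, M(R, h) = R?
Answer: 133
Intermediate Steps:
Z(O) = O²
c = 38 (c = (-4)²*2 + 6 = 16*2 + 6 = 32 + 6 = 38)
(M(12, -8) + 83) + c = (12 + 83) + 38 = 95 + 38 = 133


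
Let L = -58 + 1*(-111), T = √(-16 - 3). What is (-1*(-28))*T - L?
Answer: 169 + 28*I*√19 ≈ 169.0 + 122.05*I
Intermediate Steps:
T = I*√19 (T = √(-19) = I*√19 ≈ 4.3589*I)
L = -169 (L = -58 - 111 = -169)
(-1*(-28))*T - L = (-1*(-28))*(I*√19) - 1*(-169) = 28*(I*√19) + 169 = 28*I*√19 + 169 = 169 + 28*I*√19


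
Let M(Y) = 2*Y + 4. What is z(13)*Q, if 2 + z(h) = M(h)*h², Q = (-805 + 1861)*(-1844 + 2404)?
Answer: 2997012480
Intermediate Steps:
M(Y) = 4 + 2*Y
Q = 591360 (Q = 1056*560 = 591360)
z(h) = -2 + h²*(4 + 2*h) (z(h) = -2 + (4 + 2*h)*h² = -2 + h²*(4 + 2*h))
z(13)*Q = (-2 + 2*13²*(2 + 13))*591360 = (-2 + 2*169*15)*591360 = (-2 + 5070)*591360 = 5068*591360 = 2997012480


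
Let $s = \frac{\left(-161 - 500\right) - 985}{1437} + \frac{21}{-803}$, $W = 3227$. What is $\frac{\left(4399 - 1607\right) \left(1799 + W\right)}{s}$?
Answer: $- \frac{16192362267312}{1351915} \approx -1.1977 \cdot 10^{7}$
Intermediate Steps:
$s = - \frac{1351915}{1153911}$ ($s = \left(-661 - 985\right) \frac{1}{1437} + 21 \left(- \frac{1}{803}\right) = \left(-1646\right) \frac{1}{1437} - \frac{21}{803} = - \frac{1646}{1437} - \frac{21}{803} = - \frac{1351915}{1153911} \approx -1.1716$)
$\frac{\left(4399 - 1607\right) \left(1799 + W\right)}{s} = \frac{\left(4399 - 1607\right) \left(1799 + 3227\right)}{- \frac{1351915}{1153911}} = 2792 \cdot 5026 \left(- \frac{1153911}{1351915}\right) = 14032592 \left(- \frac{1153911}{1351915}\right) = - \frac{16192362267312}{1351915}$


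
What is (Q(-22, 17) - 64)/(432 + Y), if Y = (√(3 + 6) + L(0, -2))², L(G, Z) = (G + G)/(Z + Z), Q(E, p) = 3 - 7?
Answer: -68/441 ≈ -0.15420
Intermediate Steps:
Q(E, p) = -4
L(G, Z) = G/Z (L(G, Z) = (2*G)/((2*Z)) = (2*G)*(1/(2*Z)) = G/Z)
Y = 9 (Y = (√(3 + 6) + 0/(-2))² = (√9 + 0*(-½))² = (3 + 0)² = 3² = 9)
(Q(-22, 17) - 64)/(432 + Y) = (-4 - 64)/(432 + 9) = -68/441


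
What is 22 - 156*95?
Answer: -14798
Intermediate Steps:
22 - 156*95 = 22 - 14820 = -14798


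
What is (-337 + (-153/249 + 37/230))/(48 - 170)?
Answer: 6441989/2328980 ≈ 2.7660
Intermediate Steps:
(-337 + (-153/249 + 37/230))/(48 - 170) = (-337 + (-153*1/249 + 37*(1/230)))/(-122) = (-337 + (-51/83 + 37/230))*(-1/122) = (-337 - 8659/19090)*(-1/122) = -6441989/19090*(-1/122) = 6441989/2328980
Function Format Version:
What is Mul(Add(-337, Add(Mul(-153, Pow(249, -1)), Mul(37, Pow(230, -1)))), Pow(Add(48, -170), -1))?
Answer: Rational(6441989, 2328980) ≈ 2.7660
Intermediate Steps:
Mul(Add(-337, Add(Mul(-153, Pow(249, -1)), Mul(37, Pow(230, -1)))), Pow(Add(48, -170), -1)) = Mul(Add(-337, Add(Mul(-153, Rational(1, 249)), Mul(37, Rational(1, 230)))), Pow(-122, -1)) = Mul(Add(-337, Add(Rational(-51, 83), Rational(37, 230))), Rational(-1, 122)) = Mul(Add(-337, Rational(-8659, 19090)), Rational(-1, 122)) = Mul(Rational(-6441989, 19090), Rational(-1, 122)) = Rational(6441989, 2328980)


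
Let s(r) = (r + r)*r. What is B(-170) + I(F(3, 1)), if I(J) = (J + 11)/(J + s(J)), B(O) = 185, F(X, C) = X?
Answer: 557/3 ≈ 185.67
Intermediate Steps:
s(r) = 2*r**2 (s(r) = (2*r)*r = 2*r**2)
I(J) = (11 + J)/(J + 2*J**2) (I(J) = (J + 11)/(J + 2*J**2) = (11 + J)/(J + 2*J**2))
B(-170) + I(F(3, 1)) = 185 + (11 + 3)/(3*(1 + 2*3)) = 185 + (1/3)*14/(1 + 6) = 185 + (1/3)*14/7 = 185 + (1/3)*(1/7)*14 = 185 + 2/3 = 557/3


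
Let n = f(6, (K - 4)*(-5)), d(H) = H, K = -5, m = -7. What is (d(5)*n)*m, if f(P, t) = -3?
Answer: 105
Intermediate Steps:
n = -3
(d(5)*n)*m = (5*(-3))*(-7) = -15*(-7) = 105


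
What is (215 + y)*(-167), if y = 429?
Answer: -107548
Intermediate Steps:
(215 + y)*(-167) = (215 + 429)*(-167) = 644*(-167) = -107548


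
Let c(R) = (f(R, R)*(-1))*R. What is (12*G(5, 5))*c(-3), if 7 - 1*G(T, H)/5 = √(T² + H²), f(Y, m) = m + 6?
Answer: 3780 - 2700*√2 ≈ -38.377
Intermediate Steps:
f(Y, m) = 6 + m
c(R) = R*(-6 - R) (c(R) = ((6 + R)*(-1))*R = (-6 - R)*R = R*(-6 - R))
G(T, H) = 35 - 5*√(H² + T²) (G(T, H) = 35 - 5*√(T² + H²) = 35 - 5*√(H² + T²))
(12*G(5, 5))*c(-3) = (12*(35 - 5*√(5² + 5²)))*(-1*(-3)*(6 - 3)) = (12*(35 - 5*√(25 + 25)))*(-1*(-3)*3) = (12*(35 - 25*√2))*9 = (420 - 300*√2)*9 = 3780 - 2700*√2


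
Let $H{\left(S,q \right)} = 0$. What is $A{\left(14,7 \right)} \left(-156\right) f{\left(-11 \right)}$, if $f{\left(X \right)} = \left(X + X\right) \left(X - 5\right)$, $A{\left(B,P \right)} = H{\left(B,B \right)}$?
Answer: $0$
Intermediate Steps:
$A{\left(B,P \right)} = 0$
$f{\left(X \right)} = 2 X \left(-5 + X\right)$
$A{\left(14,7 \right)} \left(-156\right) f{\left(-11 \right)} = 0 \left(-156\right) 2 \left(-11\right) \left(-5 - 11\right) = 0 \cdot 2 \left(-11\right) \left(-16\right) = 0 \cdot 352 = 0$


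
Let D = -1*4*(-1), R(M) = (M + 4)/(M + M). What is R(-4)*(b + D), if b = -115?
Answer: 0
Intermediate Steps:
R(M) = (4 + M)/(2*M) (R(M) = (4 + M)/((2*M)) = (4 + M)*(1/(2*M)) = (4 + M)/(2*M))
D = 4 (D = -4*(-1) = 4)
R(-4)*(b + D) = ((1/2)*(4 - 4)/(-4))*(-115 + 4) = ((1/2)*(-1/4)*0)*(-111) = 0*(-111) = 0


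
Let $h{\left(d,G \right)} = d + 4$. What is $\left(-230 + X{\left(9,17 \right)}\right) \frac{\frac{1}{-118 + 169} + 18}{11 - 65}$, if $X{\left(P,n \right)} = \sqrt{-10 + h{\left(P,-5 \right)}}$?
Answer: $\frac{105685}{1377} - \frac{919 \sqrt{3}}{2754} \approx 76.172$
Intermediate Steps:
$h{\left(d,G \right)} = 4 + d$
$X{\left(P,n \right)} = \sqrt{-6 + P}$ ($X{\left(P,n \right)} = \sqrt{-10 + \left(4 + P\right)} = \sqrt{-6 + P}$)
$\left(-230 + X{\left(9,17 \right)}\right) \frac{\frac{1}{-118 + 169} + 18}{11 - 65} = \left(-230 + \sqrt{-6 + 9}\right) \frac{\frac{1}{-118 + 169} + 18}{11 - 65} = \left(-230 + \sqrt{3}\right) \frac{\frac{1}{51} + 18}{-54} = \left(-230 + \sqrt{3}\right) \left(\frac{1}{51} + 18\right) \left(- \frac{1}{54}\right) = \left(-230 + \sqrt{3}\right) \frac{919}{51} \left(- \frac{1}{54}\right) = \left(-230 + \sqrt{3}\right) \left(- \frac{919}{2754}\right) = \frac{105685}{1377} - \frac{919 \sqrt{3}}{2754}$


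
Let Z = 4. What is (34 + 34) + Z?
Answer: 72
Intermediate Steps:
(34 + 34) + Z = (34 + 34) + 4 = 68 + 4 = 72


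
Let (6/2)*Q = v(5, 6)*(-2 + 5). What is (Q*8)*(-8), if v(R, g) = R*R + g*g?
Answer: -3904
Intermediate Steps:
v(R, g) = R² + g²
Q = 61 (Q = ((5² + 6²)*(-2 + 5))/3 = ((25 + 36)*3)/3 = (61*3)/3 = (⅓)*183 = 61)
(Q*8)*(-8) = (61*8)*(-8) = 488*(-8) = -3904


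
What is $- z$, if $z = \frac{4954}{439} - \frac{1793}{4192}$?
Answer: $- \frac{19980041}{1840288} \approx -10.857$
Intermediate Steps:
$z = \frac{19980041}{1840288}$ ($z = 4954 \cdot \frac{1}{439} - \frac{1793}{4192} = \frac{4954}{439} - \frac{1793}{4192} = \frac{19980041}{1840288} \approx 10.857$)
$- z = \left(-1\right) \frac{19980041}{1840288} = - \frac{19980041}{1840288}$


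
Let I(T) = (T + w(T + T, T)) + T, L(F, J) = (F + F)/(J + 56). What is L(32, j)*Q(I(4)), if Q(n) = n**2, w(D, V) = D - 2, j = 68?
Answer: 3136/31 ≈ 101.16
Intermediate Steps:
w(D, V) = -2 + D
L(F, J) = 2*F/(56 + J) (L(F, J) = (2*F)/(56 + J) = 2*F/(56 + J))
I(T) = -2 + 4*T (I(T) = (T + (-2 + (T + T))) + T = (T + (-2 + 2*T)) + T = (-2 + 3*T) + T = -2 + 4*T)
L(32, j)*Q(I(4)) = (2*32/(56 + 68))*(-2 + 4*4)**2 = (2*32/124)*(-2 + 16)**2 = (2*32*(1/124))*14**2 = (16/31)*196 = 3136/31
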